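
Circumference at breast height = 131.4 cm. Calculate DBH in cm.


Formula: DBH = C / pi
DBH = 131.4 / pi
pi = 3.14159...
DBH = 41.8 cm

41.8


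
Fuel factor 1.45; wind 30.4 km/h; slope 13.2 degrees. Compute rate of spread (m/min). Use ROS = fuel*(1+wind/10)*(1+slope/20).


Formula: ROS = fuel * (1 + wind/10) * (1 + slope/20)
Wind factor = 1 + 30.4/10 = 4.04
Slope factor = 1 + 13.2/20 = 1.66
ROS = 1.45 * 4.04 * 1.66 = 9.72 m/min

9.72


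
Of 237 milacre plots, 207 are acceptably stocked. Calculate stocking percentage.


Formula: Stocking % = stocked plots / total plots * 100
Stocking = 207 / 237 * 100
Stocking = 0.8734 * 100 = 87.3%

87.3


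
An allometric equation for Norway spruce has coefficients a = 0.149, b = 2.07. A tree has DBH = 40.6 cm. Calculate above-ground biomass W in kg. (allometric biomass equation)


Formula: W = a * DBH^b  (allometric power law)
DBH^b = 40.6^2.07 = 2136.2343
W = 0.149 * 2136.2343 = 318.3 kg

318.3


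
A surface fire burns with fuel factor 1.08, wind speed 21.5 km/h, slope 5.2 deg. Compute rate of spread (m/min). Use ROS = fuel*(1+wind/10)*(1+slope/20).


Formula: ROS = fuel * (1 + wind/10) * (1 + slope/20)
Wind factor = 1 + 21.5/10 = 3.15
Slope factor = 1 + 5.2/20 = 1.26
ROS = 1.08 * 3.15 * 1.26 = 4.29 m/min

4.29


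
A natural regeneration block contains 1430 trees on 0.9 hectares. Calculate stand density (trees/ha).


Formula: Stand Density = N_trees / Area_ha
Density = 1430 trees / 0.9 ha
Density = 1589 trees/ha

1589


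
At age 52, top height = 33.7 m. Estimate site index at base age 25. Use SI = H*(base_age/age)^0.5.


Formula: SI = H_dom * (base_age / age)^0.5
Age ratio = 25 / 52 = 0.48077
sqrt(age_ratio) = 0.69338
SI = 33.7 * 0.69338 = 23.4 m

23.4


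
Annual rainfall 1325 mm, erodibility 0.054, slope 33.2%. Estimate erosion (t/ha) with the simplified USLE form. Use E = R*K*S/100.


Formula: E = R * K * S / 100  (simplified USLE)
R * K = 1325 * 0.054 = 71.55
E = 71.55 * 33.2 / 100 = 23.75 t/ha

23.75


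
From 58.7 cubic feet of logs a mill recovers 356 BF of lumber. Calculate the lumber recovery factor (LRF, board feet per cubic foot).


Formula: LRF = Lumber Output (BF) / Log Input (ft^3)
LRF = 356 BF / 58.7 ft^3
LRF = 6.06 BF/ft^3

6.06


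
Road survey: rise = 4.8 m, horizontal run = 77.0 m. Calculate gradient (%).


Formula: Gradient = rise / run * 100
Gradient = 4.8 / 77.0 * 100 = 6.2%

6.2


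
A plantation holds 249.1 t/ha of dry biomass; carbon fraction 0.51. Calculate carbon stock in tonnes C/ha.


Formula: Carbon Stock = Biomass * Carbon Fraction
C = 249.1 t/ha * 0.51
C = 127.0 t C/ha

127.0


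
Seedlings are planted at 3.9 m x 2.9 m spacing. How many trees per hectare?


Formula: TPH = 10000 m^2/ha / (spacing_x * spacing_y)
Area per tree = 3.9 m * 2.9 m = 11.31 m^2
TPH = 10000 / 11.31 = 884 trees/ha

884


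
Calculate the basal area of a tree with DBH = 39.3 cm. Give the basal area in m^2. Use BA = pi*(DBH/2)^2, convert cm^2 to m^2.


Formula: BA = pi * (DBH/2)^2 / 10000  (cm^2 to m^2)
Radius = DBH/2 = 39.3/2 = 19.65 cm
BA = pi * 19.65^2 / 10000
   = 1213.0396 cm^2 / 10000
   = 0.1213 m^2

0.1213


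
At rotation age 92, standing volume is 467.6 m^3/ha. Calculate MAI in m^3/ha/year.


Formula: MAI = Total Volume / Stand Age
MAI = 467.6 m^3/ha / 92 years
MAI = 5.08 m^3/ha/year

5.08


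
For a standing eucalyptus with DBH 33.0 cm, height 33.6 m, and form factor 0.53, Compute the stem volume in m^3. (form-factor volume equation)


Formula: V = pi * (DBH/200)^2 * H * ff
Radius = DBH/200 = 33.0/200 = 0.165 m
Radius^2 = 0.165^2 = 0.027225 m^2
V = pi * 0.027225 * 33.6 * 0.53
V = 1.523 m^3

1.523


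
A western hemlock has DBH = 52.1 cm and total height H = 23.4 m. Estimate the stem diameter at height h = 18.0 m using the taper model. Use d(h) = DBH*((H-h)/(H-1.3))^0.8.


Taper: d(h) = DBH * ((H - h) / (H - 1.3))^0.8
Numerator = H - h = 23.4 - 18.0 = 5.4 m
Denominator = H - 1.3 = 23.4 - 1.3 = 22.1 m
Ratio = 5.4 / 22.1 = 0.24434
d = 52.1 * 0.24434^0.8 = 16.9 cm

16.9


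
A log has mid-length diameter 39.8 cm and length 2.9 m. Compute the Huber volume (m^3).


Huber: V = Am * L,  Am = pi*(Dm/200)^2
Am = pi*(39.8/200)^2 = 0.12441 m^2
V = 0.12441*2.9 = 0.3608 m^3

0.3608


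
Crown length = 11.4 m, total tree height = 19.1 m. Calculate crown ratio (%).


Formula: Crown Ratio = (Crown Length / Total Height) * 100
CR = (11.4 m / 19.1 m) * 100
CR = 0.5969 * 100 = 59.7%

59.7


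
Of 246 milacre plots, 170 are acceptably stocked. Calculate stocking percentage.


Formula: Stocking % = stocked plots / total plots * 100
Stocking = 170 / 246 * 100
Stocking = 0.6911 * 100 = 69.1%

69.1


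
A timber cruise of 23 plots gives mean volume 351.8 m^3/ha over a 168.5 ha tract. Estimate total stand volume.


Formula: Total Volume = Mean Volume per ha * Total Area
Total Volume = 351.8 m^3/ha * 168.5 ha
Total Volume = 59278 m^3

59278


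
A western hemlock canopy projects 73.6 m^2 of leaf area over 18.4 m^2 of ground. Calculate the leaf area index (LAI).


Formula: LAI = total leaf area / ground area  (dimensionless)
LAI = 73.6 m^2 / 18.4 m^2
LAI = 4.0

4.0


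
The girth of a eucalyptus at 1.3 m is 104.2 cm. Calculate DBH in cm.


Formula: DBH = C / pi
DBH = 104.2 / pi
pi = 3.14159...
DBH = 33.2 cm

33.2


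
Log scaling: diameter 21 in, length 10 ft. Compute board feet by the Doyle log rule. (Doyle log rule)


Doyle: BF = (D - 4)^2 * L / 16
Adjusted diameter = 21 - 4 = 17 in
(D-4)^2 = 17^2 = 289
BF = 289 * 10 / 16 = 181 BF

181


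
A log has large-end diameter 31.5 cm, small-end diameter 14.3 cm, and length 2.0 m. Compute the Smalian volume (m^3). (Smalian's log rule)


Smalian: V = (A1 + A2)/2 * L,  A = pi*(D/200)^2
A1 = pi*(31.5/200)^2 = 0.077931 m^2
A2 = pi*(14.3/200)^2 = 0.016061 m^2
V = (0.077931+0.016061)/2*2.0 = 0.094 m^3

0.094


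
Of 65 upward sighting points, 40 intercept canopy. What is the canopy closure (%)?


Formula: Canopy closure = covered points / total points * 100
Closure = 40 / 65 * 100
Closure = 0.6154 * 100 = 61.5%

61.5


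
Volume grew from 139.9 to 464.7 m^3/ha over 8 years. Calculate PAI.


Formula: PAI = (V_T2 - V_T1) / (T2 - T1)
Volume increment = 464.7 - 139.9 = 324.8 m^3/ha
PAI = 324.8 / 8 = 40.6 m^3/ha/year

40.6


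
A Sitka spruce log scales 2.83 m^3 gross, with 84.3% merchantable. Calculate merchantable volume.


Formula: MV = V_total * (merchantable_pct / 100)
Merchantable fraction = 84.3% / 100 = 0.843
MV = 2.83 m^3 * 0.843 = 2.386 m^3

2.386


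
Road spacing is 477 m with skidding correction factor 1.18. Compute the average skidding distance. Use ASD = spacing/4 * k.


Formula: ASD = (spacing / 4) * correction
Uncorrected distance = spacing / 4 = 477 / 4 = 119.25 m
ASD = 119.25 * 1.18 = 141 m

141


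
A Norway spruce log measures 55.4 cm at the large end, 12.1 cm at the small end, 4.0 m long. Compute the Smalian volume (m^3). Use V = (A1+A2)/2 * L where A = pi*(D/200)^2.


Smalian: V = (A1 + A2)/2 * L,  A = pi*(D/200)^2
A1 = pi*(55.4/200)^2 = 0.241051 m^2
A2 = pi*(12.1/200)^2 = 0.011499 m^2
V = (0.241051+0.011499)/2*4.0 = 0.5051 m^3

0.5051


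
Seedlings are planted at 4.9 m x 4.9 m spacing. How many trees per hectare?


Formula: TPH = 10000 m^2/ha / (spacing_x * spacing_y)
Area per tree = 4.9 m * 4.9 m = 24.01 m^2
TPH = 10000 / 24.01 = 416 trees/ha

416


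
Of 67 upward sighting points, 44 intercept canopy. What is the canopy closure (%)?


Formula: Canopy closure = covered points / total points * 100
Closure = 44 / 67 * 100
Closure = 0.6567 * 100 = 65.7%

65.7


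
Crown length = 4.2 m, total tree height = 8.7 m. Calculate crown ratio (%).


Formula: Crown Ratio = (Crown Length / Total Height) * 100
CR = (4.2 m / 8.7 m) * 100
CR = 0.4828 * 100 = 48.3%

48.3


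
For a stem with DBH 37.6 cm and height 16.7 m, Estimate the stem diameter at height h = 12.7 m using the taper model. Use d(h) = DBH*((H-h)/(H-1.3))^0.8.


Taper: d(h) = DBH * ((H - h) / (H - 1.3))^0.8
Numerator = H - h = 16.7 - 12.7 = 4.0 m
Denominator = H - 1.3 = 16.7 - 1.3 = 15.4 m
Ratio = 4.0 / 15.4 = 0.25974
d = 37.6 * 0.25974^0.8 = 12.8 cm

12.8


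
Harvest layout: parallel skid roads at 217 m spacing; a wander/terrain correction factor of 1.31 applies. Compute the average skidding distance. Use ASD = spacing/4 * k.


Formula: ASD = (spacing / 4) * correction
Uncorrected distance = spacing / 4 = 217 / 4 = 54.25 m
ASD = 54.25 * 1.31 = 71 m

71


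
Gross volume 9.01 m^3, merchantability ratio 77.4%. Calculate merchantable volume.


Formula: MV = V_total * (merchantable_pct / 100)
Merchantable fraction = 77.4% / 100 = 0.774
MV = 9.01 m^3 * 0.774 = 6.974 m^3

6.974


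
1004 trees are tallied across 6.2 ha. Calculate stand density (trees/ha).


Formula: Stand Density = N_trees / Area_ha
Density = 1004 trees / 6.2 ha
Density = 162 trees/ha

162


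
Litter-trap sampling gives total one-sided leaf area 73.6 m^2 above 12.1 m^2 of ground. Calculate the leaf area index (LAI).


Formula: LAI = total leaf area / ground area  (dimensionless)
LAI = 73.6 m^2 / 12.1 m^2
LAI = 6.08

6.08


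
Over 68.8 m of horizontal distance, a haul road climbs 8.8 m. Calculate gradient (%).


Formula: Gradient = rise / run * 100
Gradient = 8.8 / 68.8 * 100 = 12.8%

12.8


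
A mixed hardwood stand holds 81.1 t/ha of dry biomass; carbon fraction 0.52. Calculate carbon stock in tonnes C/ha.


Formula: Carbon Stock = Biomass * Carbon Fraction
C = 81.1 t/ha * 0.52
C = 42.2 t C/ha

42.2


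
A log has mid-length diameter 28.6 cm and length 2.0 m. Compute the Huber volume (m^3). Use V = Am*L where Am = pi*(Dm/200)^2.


Huber: V = Am * L,  Am = pi*(Dm/200)^2
Am = pi*(28.6/200)^2 = 0.064242 m^2
V = 0.064242*2.0 = 0.1285 m^3

0.1285


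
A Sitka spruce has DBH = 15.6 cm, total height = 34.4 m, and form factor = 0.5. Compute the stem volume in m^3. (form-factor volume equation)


Formula: V = pi * (DBH/200)^2 * H * ff
Radius = DBH/200 = 15.6/200 = 0.078 m
Radius^2 = 0.078^2 = 0.006084 m^2
V = pi * 0.006084 * 34.4 * 0.5
V = 0.329 m^3

0.329


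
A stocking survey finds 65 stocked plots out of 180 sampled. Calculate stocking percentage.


Formula: Stocking % = stocked plots / total plots * 100
Stocking = 65 / 180 * 100
Stocking = 0.3611 * 100 = 36.1%

36.1


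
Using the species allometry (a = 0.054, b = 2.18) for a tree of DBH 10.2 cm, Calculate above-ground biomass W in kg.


Formula: W = a * DBH^b  (allometric power law)
DBH^b = 10.2^2.18 = 158.0332
W = 0.054 * 158.0332 = 8.5 kg

8.5


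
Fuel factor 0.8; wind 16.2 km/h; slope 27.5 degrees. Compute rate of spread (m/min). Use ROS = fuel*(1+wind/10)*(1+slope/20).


Formula: ROS = fuel * (1 + wind/10) * (1 + slope/20)
Wind factor = 1 + 16.2/10 = 2.62
Slope factor = 1 + 27.5/20 = 2.375
ROS = 0.8 * 2.62 * 2.375 = 4.98 m/min

4.98


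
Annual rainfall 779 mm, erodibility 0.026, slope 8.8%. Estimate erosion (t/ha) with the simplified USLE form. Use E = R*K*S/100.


Formula: E = R * K * S / 100  (simplified USLE)
R * K = 779 * 0.026 = 20.254
E = 20.254 * 8.8 / 100 = 1.78 t/ha

1.78


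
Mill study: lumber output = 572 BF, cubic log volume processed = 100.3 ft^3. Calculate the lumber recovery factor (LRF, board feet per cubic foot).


Formula: LRF = Lumber Output (BF) / Log Input (ft^3)
LRF = 572 BF / 100.3 ft^3
LRF = 5.7 BF/ft^3

5.7


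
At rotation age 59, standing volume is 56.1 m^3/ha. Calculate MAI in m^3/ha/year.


Formula: MAI = Total Volume / Stand Age
MAI = 56.1 m^3/ha / 59 years
MAI = 0.95 m^3/ha/year

0.95


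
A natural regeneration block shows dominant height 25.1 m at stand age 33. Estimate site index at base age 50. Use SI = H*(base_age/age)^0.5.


Formula: SI = H_dom * (base_age / age)^0.5
Age ratio = 50 / 33 = 1.51515
sqrt(age_ratio) = 1.23091
SI = 25.1 * 1.23091 = 30.9 m

30.9


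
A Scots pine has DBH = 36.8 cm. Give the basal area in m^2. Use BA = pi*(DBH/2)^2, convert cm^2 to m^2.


Formula: BA = pi * (DBH/2)^2 / 10000  (cm^2 to m^2)
Radius = DBH/2 = 36.8/2 = 18.4 cm
BA = pi * 18.4^2 / 10000
   = 1063.6176 cm^2 / 10000
   = 0.1064 m^2

0.1064


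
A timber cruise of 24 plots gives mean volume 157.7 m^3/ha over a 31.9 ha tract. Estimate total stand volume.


Formula: Total Volume = Mean Volume per ha * Total Area
Total Volume = 157.7 m^3/ha * 31.9 ha
Total Volume = 5031 m^3

5031


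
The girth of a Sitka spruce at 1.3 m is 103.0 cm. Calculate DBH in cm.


Formula: DBH = C / pi
DBH = 103.0 / pi
pi = 3.14159...
DBH = 32.8 cm

32.8


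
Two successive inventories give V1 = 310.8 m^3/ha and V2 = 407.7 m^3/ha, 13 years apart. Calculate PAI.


Formula: PAI = (V_T2 - V_T1) / (T2 - T1)
Volume increment = 407.7 - 310.8 = 96.9 m^3/ha
PAI = 96.9 / 13 = 7.45 m^3/ha/year

7.45


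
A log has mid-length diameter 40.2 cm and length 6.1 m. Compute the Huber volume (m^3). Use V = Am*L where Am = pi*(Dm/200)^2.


Huber: V = Am * L,  Am = pi*(Dm/200)^2
Am = pi*(40.2/200)^2 = 0.126923 m^2
V = 0.126923*6.1 = 0.7742 m^3

0.7742


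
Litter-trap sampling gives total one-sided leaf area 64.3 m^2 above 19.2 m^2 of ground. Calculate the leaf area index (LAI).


Formula: LAI = total leaf area / ground area  (dimensionless)
LAI = 64.3 m^2 / 19.2 m^2
LAI = 3.35

3.35


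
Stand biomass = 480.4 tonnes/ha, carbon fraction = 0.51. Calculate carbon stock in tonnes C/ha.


Formula: Carbon Stock = Biomass * Carbon Fraction
C = 480.4 t/ha * 0.51
C = 245.0 t C/ha

245.0


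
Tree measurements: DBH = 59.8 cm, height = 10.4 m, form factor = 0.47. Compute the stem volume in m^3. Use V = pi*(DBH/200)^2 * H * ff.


Formula: V = pi * (DBH/200)^2 * H * ff
Radius = DBH/200 = 59.8/200 = 0.299 m
Radius^2 = 0.299^2 = 0.089401 m^2
V = pi * 0.089401 * 10.4 * 0.47
V = 1.373 m^3

1.373


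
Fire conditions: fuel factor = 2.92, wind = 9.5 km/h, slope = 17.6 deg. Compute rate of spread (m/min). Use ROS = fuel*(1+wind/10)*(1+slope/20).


Formula: ROS = fuel * (1 + wind/10) * (1 + slope/20)
Wind factor = 1 + 9.5/10 = 1.95
Slope factor = 1 + 17.6/20 = 1.88
ROS = 2.92 * 1.95 * 1.88 = 10.7 m/min

10.7


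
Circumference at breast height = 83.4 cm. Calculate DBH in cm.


Formula: DBH = C / pi
DBH = 83.4 / pi
pi = 3.14159...
DBH = 26.5 cm

26.5


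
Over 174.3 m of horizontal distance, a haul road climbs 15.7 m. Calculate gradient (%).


Formula: Gradient = rise / run * 100
Gradient = 15.7 / 174.3 * 100 = 9.0%

9.0


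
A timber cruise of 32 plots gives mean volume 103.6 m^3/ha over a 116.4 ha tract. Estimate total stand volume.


Formula: Total Volume = Mean Volume per ha * Total Area
Total Volume = 103.6 m^3/ha * 116.4 ha
Total Volume = 12059 m^3

12059


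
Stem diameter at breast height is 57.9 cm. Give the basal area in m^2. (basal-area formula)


Formula: BA = pi * (DBH/2)^2 / 10000  (cm^2 to m^2)
Radius = DBH/2 = 57.9/2 = 28.95 cm
BA = pi * 28.95^2 / 10000
   = 2632.9767 cm^2 / 10000
   = 0.2633 m^2

0.2633


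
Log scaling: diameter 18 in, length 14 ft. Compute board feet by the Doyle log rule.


Doyle: BF = (D - 4)^2 * L / 16
Adjusted diameter = 18 - 4 = 14 in
(D-4)^2 = 14^2 = 196
BF = 196 * 14 / 16 = 172 BF

172


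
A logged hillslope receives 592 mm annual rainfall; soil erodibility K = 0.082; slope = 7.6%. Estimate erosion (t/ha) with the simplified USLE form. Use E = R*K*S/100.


Formula: E = R * K * S / 100  (simplified USLE)
R * K = 592 * 0.082 = 48.544
E = 48.544 * 7.6 / 100 = 3.69 t/ha

3.69


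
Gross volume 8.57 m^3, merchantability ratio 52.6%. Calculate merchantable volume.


Formula: MV = V_total * (merchantable_pct / 100)
Merchantable fraction = 52.6% / 100 = 0.526
MV = 8.57 m^3 * 0.526 = 4.508 m^3

4.508


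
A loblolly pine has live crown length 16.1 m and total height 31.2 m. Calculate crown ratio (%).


Formula: Crown Ratio = (Crown Length / Total Height) * 100
CR = (16.1 m / 31.2 m) * 100
CR = 0.516 * 100 = 51.6%

51.6


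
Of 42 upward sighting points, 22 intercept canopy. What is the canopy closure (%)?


Formula: Canopy closure = covered points / total points * 100
Closure = 22 / 42 * 100
Closure = 0.5238 * 100 = 52.4%

52.4


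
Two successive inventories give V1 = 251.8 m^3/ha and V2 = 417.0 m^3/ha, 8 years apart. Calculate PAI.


Formula: PAI = (V_T2 - V_T1) / (T2 - T1)
Volume increment = 417.0 - 251.8 = 165.2 m^3/ha
PAI = 165.2 / 8 = 20.65 m^3/ha/year

20.65


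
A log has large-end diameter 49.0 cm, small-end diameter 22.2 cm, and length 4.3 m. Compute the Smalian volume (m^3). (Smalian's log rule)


Smalian: V = (A1 + A2)/2 * L,  A = pi*(D/200)^2
A1 = pi*(49.0/200)^2 = 0.188574 m^2
A2 = pi*(22.2/200)^2 = 0.038708 m^2
V = (0.188574+0.038708)/2*4.3 = 0.4887 m^3

0.4887


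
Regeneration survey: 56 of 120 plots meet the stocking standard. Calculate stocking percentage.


Formula: Stocking % = stocked plots / total plots * 100
Stocking = 56 / 120 * 100
Stocking = 0.4667 * 100 = 46.7%

46.7


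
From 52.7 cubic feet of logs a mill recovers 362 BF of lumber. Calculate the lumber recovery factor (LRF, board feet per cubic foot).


Formula: LRF = Lumber Output (BF) / Log Input (ft^3)
LRF = 362 BF / 52.7 ft^3
LRF = 6.87 BF/ft^3

6.87


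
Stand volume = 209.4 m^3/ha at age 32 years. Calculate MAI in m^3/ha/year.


Formula: MAI = Total Volume / Stand Age
MAI = 209.4 m^3/ha / 32 years
MAI = 6.54 m^3/ha/year

6.54


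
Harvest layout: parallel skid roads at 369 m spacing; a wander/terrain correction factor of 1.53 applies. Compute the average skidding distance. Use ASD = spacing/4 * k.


Formula: ASD = (spacing / 4) * correction
Uncorrected distance = spacing / 4 = 369 / 4 = 92.25 m
ASD = 92.25 * 1.53 = 141 m

141


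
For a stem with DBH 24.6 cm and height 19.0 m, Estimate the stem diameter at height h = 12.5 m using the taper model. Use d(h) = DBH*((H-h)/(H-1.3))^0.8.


Taper: d(h) = DBH * ((H - h) / (H - 1.3))^0.8
Numerator = H - h = 19.0 - 12.5 = 6.5 m
Denominator = H - 1.3 = 19.0 - 1.3 = 17.7 m
Ratio = 6.5 / 17.7 = 0.36723
d = 24.6 * 0.36723^0.8 = 11.0 cm

11.0


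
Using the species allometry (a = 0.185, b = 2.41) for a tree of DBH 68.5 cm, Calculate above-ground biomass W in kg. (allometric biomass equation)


Formula: W = a * DBH^b  (allometric power law)
DBH^b = 68.5^2.41 = 26546.9283
W = 0.185 * 26546.9283 = 4911.2 kg

4911.2


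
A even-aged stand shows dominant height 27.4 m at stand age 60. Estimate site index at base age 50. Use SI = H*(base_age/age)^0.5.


Formula: SI = H_dom * (base_age / age)^0.5
Age ratio = 50 / 60 = 0.83333
sqrt(age_ratio) = 0.91287
SI = 27.4 * 0.91287 = 25.0 m

25.0


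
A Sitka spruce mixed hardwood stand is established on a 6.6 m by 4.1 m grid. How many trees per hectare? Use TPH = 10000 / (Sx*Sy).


Formula: TPH = 10000 m^2/ha / (spacing_x * spacing_y)
Area per tree = 6.6 m * 4.1 m = 27.06 m^2
TPH = 10000 / 27.06 = 370 trees/ha

370


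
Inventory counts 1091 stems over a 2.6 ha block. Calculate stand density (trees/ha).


Formula: Stand Density = N_trees / Area_ha
Density = 1091 trees / 2.6 ha
Density = 420 trees/ha

420


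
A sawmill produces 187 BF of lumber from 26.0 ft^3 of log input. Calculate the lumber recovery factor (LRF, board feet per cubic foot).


Formula: LRF = Lumber Output (BF) / Log Input (ft^3)
LRF = 187 BF / 26.0 ft^3
LRF = 7.19 BF/ft^3

7.19


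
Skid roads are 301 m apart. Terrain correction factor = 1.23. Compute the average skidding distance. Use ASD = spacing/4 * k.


Formula: ASD = (spacing / 4) * correction
Uncorrected distance = spacing / 4 = 301 / 4 = 75.25 m
ASD = 75.25 * 1.23 = 93 m

93


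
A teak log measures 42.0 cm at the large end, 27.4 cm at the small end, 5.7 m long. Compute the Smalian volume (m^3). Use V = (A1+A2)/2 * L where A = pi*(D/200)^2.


Smalian: V = (A1 + A2)/2 * L,  A = pi*(D/200)^2
A1 = pi*(42.0/200)^2 = 0.138544 m^2
A2 = pi*(27.4/200)^2 = 0.058965 m^2
V = (0.138544+0.058965)/2*5.7 = 0.5629 m^3

0.5629


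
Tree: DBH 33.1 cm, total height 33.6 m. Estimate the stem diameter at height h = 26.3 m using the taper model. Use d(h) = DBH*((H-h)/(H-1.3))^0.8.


Taper: d(h) = DBH * ((H - h) / (H - 1.3))^0.8
Numerator = H - h = 33.6 - 26.3 = 7.3 m
Denominator = H - 1.3 = 33.6 - 1.3 = 32.3 m
Ratio = 7.3 / 32.3 = 0.22601
d = 33.1 * 0.22601^0.8 = 10.1 cm

10.1


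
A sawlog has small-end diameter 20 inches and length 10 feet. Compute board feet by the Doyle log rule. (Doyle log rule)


Doyle: BF = (D - 4)^2 * L / 16
Adjusted diameter = 20 - 4 = 16 in
(D-4)^2 = 16^2 = 256
BF = 256 * 10 / 16 = 160 BF

160


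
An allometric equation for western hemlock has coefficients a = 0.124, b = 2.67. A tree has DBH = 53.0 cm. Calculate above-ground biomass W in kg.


Formula: W = a * DBH^b  (allometric power law)
DBH^b = 53.0^2.67 = 40162.1147
W = 0.124 * 40162.1147 = 4980.1 kg

4980.1


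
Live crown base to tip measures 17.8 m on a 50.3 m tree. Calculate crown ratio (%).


Formula: Crown Ratio = (Crown Length / Total Height) * 100
CR = (17.8 m / 50.3 m) * 100
CR = 0.3539 * 100 = 35.4%

35.4


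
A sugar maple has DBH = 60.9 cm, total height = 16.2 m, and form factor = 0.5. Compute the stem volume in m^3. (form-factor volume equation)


Formula: V = pi * (DBH/200)^2 * H * ff
Radius = DBH/200 = 60.9/200 = 0.3045 m
Radius^2 = 0.3045^2 = 0.09272025 m^2
V = pi * 0.09272025 * 16.2 * 0.5
V = 2.359 m^3

2.359


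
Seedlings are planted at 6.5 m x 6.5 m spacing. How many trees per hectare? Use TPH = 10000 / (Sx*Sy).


Formula: TPH = 10000 m^2/ha / (spacing_x * spacing_y)
Area per tree = 6.5 m * 6.5 m = 42.25 m^2
TPH = 10000 / 42.25 = 237 trees/ha

237


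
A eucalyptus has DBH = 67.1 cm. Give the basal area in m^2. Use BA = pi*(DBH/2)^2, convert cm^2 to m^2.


Formula: BA = pi * (DBH/2)^2 / 10000  (cm^2 to m^2)
Radius = DBH/2 = 67.1/2 = 33.55 cm
BA = pi * 33.55^2 / 10000
   = 3536.1845 cm^2 / 10000
   = 0.3536 m^2

0.3536


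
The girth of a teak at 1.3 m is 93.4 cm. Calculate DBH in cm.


Formula: DBH = C / pi
DBH = 93.4 / pi
pi = 3.14159...
DBH = 29.7 cm

29.7


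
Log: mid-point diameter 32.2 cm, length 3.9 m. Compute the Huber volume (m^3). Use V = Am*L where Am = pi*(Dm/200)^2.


Huber: V = Am * L,  Am = pi*(Dm/200)^2
Am = pi*(32.2/200)^2 = 0.081433 m^2
V = 0.081433*3.9 = 0.3176 m^3

0.3176


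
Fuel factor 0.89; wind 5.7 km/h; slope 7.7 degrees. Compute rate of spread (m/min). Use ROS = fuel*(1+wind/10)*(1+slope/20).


Formula: ROS = fuel * (1 + wind/10) * (1 + slope/20)
Wind factor = 1 + 5.7/10 = 1.57
Slope factor = 1 + 7.7/20 = 1.385
ROS = 0.89 * 1.57 * 1.385 = 1.94 m/min

1.94


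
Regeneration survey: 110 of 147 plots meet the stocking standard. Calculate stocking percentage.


Formula: Stocking % = stocked plots / total plots * 100
Stocking = 110 / 147 * 100
Stocking = 0.7483 * 100 = 74.8%

74.8


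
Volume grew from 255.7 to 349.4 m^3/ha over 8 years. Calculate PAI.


Formula: PAI = (V_T2 - V_T1) / (T2 - T1)
Volume increment = 349.4 - 255.7 = 93.7 m^3/ha
PAI = 93.7 / 8 = 11.71 m^3/ha/year

11.71


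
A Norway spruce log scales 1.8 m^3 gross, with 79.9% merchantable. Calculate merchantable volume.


Formula: MV = V_total * (merchantable_pct / 100)
Merchantable fraction = 79.9% / 100 = 0.799
MV = 1.8 m^3 * 0.799 = 1.438 m^3

1.438


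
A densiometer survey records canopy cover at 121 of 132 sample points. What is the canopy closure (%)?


Formula: Canopy closure = covered points / total points * 100
Closure = 121 / 132 * 100
Closure = 0.9167 * 100 = 91.7%

91.7


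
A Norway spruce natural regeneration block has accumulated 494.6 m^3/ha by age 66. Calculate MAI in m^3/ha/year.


Formula: MAI = Total Volume / Stand Age
MAI = 494.6 m^3/ha / 66 years
MAI = 7.49 m^3/ha/year

7.49


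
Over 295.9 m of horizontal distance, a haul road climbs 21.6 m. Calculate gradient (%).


Formula: Gradient = rise / run * 100
Gradient = 21.6 / 295.9 * 100 = 7.3%

7.3


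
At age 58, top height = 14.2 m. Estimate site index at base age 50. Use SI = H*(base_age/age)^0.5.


Formula: SI = H_dom * (base_age / age)^0.5
Age ratio = 50 / 58 = 0.86207
sqrt(age_ratio) = 0.92848
SI = 14.2 * 0.92848 = 13.2 m

13.2


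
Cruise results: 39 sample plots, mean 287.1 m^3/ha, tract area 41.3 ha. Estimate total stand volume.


Formula: Total Volume = Mean Volume per ha * Total Area
Total Volume = 287.1 m^3/ha * 41.3 ha
Total Volume = 11857 m^3

11857


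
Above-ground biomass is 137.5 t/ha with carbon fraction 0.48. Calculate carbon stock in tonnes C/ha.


Formula: Carbon Stock = Biomass * Carbon Fraction
C = 137.5 t/ha * 0.48
C = 66.0 t C/ha

66.0


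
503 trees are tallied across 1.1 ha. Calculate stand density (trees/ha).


Formula: Stand Density = N_trees / Area_ha
Density = 503 trees / 1.1 ha
Density = 457 trees/ha

457


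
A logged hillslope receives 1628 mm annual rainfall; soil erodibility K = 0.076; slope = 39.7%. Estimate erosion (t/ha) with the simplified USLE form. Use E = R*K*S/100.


Formula: E = R * K * S / 100  (simplified USLE)
R * K = 1628 * 0.076 = 123.728
E = 123.728 * 39.7 / 100 = 49.12 t/ha

49.12


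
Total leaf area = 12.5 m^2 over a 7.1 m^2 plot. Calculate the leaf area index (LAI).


Formula: LAI = total leaf area / ground area  (dimensionless)
LAI = 12.5 m^2 / 7.1 m^2
LAI = 1.76

1.76


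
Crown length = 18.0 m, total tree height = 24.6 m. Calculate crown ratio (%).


Formula: Crown Ratio = (Crown Length / Total Height) * 100
CR = (18.0 m / 24.6 m) * 100
CR = 0.7317 * 100 = 73.2%

73.2


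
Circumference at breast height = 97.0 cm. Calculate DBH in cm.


Formula: DBH = C / pi
DBH = 97.0 / pi
pi = 3.14159...
DBH = 30.9 cm

30.9


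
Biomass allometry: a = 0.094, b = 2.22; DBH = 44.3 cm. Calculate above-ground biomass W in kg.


Formula: W = a * DBH^b  (allometric power law)
DBH^b = 44.3^2.22 = 4518.7287
W = 0.094 * 4518.7287 = 424.8 kg

424.8


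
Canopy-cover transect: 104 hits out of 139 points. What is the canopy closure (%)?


Formula: Canopy closure = covered points / total points * 100
Closure = 104 / 139 * 100
Closure = 0.7482 * 100 = 74.8%

74.8


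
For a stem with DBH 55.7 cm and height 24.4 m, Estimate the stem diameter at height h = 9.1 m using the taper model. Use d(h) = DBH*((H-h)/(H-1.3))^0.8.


Taper: d(h) = DBH * ((H - h) / (H - 1.3))^0.8
Numerator = H - h = 24.4 - 9.1 = 15.3 m
Denominator = H - 1.3 = 24.4 - 1.3 = 23.1 m
Ratio = 15.3 / 23.1 = 0.66234
d = 55.7 * 0.66234^0.8 = 40.1 cm

40.1


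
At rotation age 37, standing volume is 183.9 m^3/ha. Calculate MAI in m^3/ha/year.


Formula: MAI = Total Volume / Stand Age
MAI = 183.9 m^3/ha / 37 years
MAI = 4.97 m^3/ha/year

4.97


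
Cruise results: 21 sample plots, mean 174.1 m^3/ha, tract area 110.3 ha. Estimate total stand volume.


Formula: Total Volume = Mean Volume per ha * Total Area
Total Volume = 174.1 m^3/ha * 110.3 ha
Total Volume = 19203 m^3

19203


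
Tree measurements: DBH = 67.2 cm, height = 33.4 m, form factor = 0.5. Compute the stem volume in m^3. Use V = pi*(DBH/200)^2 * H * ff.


Formula: V = pi * (DBH/200)^2 * H * ff
Radius = DBH/200 = 67.2/200 = 0.336 m
Radius^2 = 0.336^2 = 0.112896 m^2
V = pi * 0.112896 * 33.4 * 0.5
V = 5.923 m^3

5.923


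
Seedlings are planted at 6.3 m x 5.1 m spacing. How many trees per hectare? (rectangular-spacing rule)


Formula: TPH = 10000 m^2/ha / (spacing_x * spacing_y)
Area per tree = 6.3 m * 5.1 m = 32.13 m^2
TPH = 10000 / 32.13 = 311 trees/ha

311


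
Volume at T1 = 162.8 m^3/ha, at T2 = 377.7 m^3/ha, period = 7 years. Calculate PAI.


Formula: PAI = (V_T2 - V_T1) / (T2 - T1)
Volume increment = 377.7 - 162.8 = 214.9 m^3/ha
PAI = 214.9 / 7 = 30.7 m^3/ha/year

30.7


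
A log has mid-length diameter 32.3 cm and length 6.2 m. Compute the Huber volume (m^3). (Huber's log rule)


Huber: V = Am * L,  Am = pi*(Dm/200)^2
Am = pi*(32.3/200)^2 = 0.08194 m^2
V = 0.08194*6.2 = 0.508 m^3

0.508


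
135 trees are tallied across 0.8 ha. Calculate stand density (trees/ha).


Formula: Stand Density = N_trees / Area_ha
Density = 135 trees / 0.8 ha
Density = 169 trees/ha

169


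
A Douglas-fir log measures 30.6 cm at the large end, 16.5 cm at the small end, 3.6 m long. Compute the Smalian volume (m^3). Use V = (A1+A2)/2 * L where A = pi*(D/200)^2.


Smalian: V = (A1 + A2)/2 * L,  A = pi*(D/200)^2
A1 = pi*(30.6/200)^2 = 0.073542 m^2
A2 = pi*(16.5/200)^2 = 0.021382 m^2
V = (0.073542+0.021382)/2*3.6 = 0.1709 m^3

0.1709


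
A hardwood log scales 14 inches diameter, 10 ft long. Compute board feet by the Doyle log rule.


Doyle: BF = (D - 4)^2 * L / 16
Adjusted diameter = 14 - 4 = 10 in
(D-4)^2 = 10^2 = 100
BF = 100 * 10 / 16 = 63 BF

63


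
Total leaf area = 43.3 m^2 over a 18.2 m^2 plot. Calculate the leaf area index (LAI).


Formula: LAI = total leaf area / ground area  (dimensionless)
LAI = 43.3 m^2 / 18.2 m^2
LAI = 2.38

2.38


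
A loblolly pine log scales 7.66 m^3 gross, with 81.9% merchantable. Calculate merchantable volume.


Formula: MV = V_total * (merchantable_pct / 100)
Merchantable fraction = 81.9% / 100 = 0.819
MV = 7.66 m^3 * 0.819 = 6.274 m^3

6.274


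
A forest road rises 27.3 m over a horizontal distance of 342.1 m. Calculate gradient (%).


Formula: Gradient = rise / run * 100
Gradient = 27.3 / 342.1 * 100 = 8.0%

8.0


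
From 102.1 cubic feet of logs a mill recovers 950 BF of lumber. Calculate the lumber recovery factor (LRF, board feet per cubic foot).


Formula: LRF = Lumber Output (BF) / Log Input (ft^3)
LRF = 950 BF / 102.1 ft^3
LRF = 9.3 BF/ft^3

9.3


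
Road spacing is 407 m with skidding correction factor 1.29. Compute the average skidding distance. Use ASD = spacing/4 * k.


Formula: ASD = (spacing / 4) * correction
Uncorrected distance = spacing / 4 = 407 / 4 = 101.75 m
ASD = 101.75 * 1.29 = 131 m

131


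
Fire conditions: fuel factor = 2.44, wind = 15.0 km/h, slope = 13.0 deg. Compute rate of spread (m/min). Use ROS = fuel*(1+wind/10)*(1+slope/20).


Formula: ROS = fuel * (1 + wind/10) * (1 + slope/20)
Wind factor = 1 + 15.0/10 = 2.5
Slope factor = 1 + 13.0/20 = 1.65
ROS = 2.44 * 2.5 * 1.65 = 10.07 m/min

10.07


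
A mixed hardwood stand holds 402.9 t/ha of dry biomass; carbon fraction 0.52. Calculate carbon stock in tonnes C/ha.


Formula: Carbon Stock = Biomass * Carbon Fraction
C = 402.9 t/ha * 0.52
C = 209.5 t C/ha

209.5


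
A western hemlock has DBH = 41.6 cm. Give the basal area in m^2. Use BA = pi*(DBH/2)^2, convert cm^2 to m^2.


Formula: BA = pi * (DBH/2)^2 / 10000  (cm^2 to m^2)
Radius = DBH/2 = 41.6/2 = 20.8 cm
BA = pi * 20.8^2 / 10000
   = 1359.1786 cm^2 / 10000
   = 0.1359 m^2

0.1359


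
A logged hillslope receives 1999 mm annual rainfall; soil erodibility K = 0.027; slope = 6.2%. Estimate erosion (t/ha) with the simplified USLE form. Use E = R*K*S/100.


Formula: E = R * K * S / 100  (simplified USLE)
R * K = 1999 * 0.027 = 53.973
E = 53.973 * 6.2 / 100 = 3.35 t/ha

3.35


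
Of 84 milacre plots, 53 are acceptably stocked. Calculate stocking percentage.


Formula: Stocking % = stocked plots / total plots * 100
Stocking = 53 / 84 * 100
Stocking = 0.631 * 100 = 63.1%

63.1


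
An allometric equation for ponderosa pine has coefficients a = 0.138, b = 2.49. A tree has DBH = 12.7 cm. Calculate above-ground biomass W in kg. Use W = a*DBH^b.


Formula: W = a * DBH^b  (allometric power law)
DBH^b = 12.7^2.49 = 560.3653
W = 0.138 * 560.3653 = 77.3 kg

77.3


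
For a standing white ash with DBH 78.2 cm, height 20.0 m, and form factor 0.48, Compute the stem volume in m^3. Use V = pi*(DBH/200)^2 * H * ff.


Formula: V = pi * (DBH/200)^2 * H * ff
Radius = DBH/200 = 78.2/200 = 0.391 m
Radius^2 = 0.391^2 = 0.152881 m^2
V = pi * 0.152881 * 20.0 * 0.48
V = 4.611 m^3

4.611


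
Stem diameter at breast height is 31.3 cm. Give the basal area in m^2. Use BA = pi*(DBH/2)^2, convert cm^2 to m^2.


Formula: BA = pi * (DBH/2)^2 / 10000  (cm^2 to m^2)
Radius = DBH/2 = 31.3/2 = 15.65 cm
BA = pi * 15.65^2 / 10000
   = 769.4467 cm^2 / 10000
   = 0.0769 m^2

0.0769


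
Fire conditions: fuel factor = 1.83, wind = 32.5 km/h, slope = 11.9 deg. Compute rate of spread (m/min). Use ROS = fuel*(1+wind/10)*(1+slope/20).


Formula: ROS = fuel * (1 + wind/10) * (1 + slope/20)
Wind factor = 1 + 32.5/10 = 4.25
Slope factor = 1 + 11.9/20 = 1.595
ROS = 1.83 * 4.25 * 1.595 = 12.41 m/min

12.41


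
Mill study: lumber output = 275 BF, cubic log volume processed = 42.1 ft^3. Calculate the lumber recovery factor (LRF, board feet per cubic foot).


Formula: LRF = Lumber Output (BF) / Log Input (ft^3)
LRF = 275 BF / 42.1 ft^3
LRF = 6.53 BF/ft^3

6.53


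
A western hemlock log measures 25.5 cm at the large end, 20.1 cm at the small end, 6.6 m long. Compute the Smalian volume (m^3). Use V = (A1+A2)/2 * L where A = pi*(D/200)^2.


Smalian: V = (A1 + A2)/2 * L,  A = pi*(D/200)^2
A1 = pi*(25.5/200)^2 = 0.051071 m^2
A2 = pi*(20.1/200)^2 = 0.031731 m^2
V = (0.051071+0.031731)/2*6.6 = 0.2732 m^3

0.2732


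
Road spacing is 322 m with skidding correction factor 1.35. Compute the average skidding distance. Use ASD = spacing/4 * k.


Formula: ASD = (spacing / 4) * correction
Uncorrected distance = spacing / 4 = 322 / 4 = 80.5 m
ASD = 80.5 * 1.35 = 109 m

109


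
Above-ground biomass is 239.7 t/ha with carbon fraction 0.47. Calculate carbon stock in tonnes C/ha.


Formula: Carbon Stock = Biomass * Carbon Fraction
C = 239.7 t/ha * 0.47
C = 112.7 t C/ha

112.7


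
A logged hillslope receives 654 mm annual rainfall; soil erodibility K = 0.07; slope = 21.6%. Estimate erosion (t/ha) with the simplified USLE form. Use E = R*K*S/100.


Formula: E = R * K * S / 100  (simplified USLE)
R * K = 654 * 0.07 = 45.78
E = 45.78 * 21.6 / 100 = 9.89 t/ha

9.89


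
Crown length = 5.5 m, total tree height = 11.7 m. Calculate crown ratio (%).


Formula: Crown Ratio = (Crown Length / Total Height) * 100
CR = (5.5 m / 11.7 m) * 100
CR = 0.4701 * 100 = 47.0%

47.0


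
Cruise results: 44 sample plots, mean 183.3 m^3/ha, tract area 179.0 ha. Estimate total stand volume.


Formula: Total Volume = Mean Volume per ha * Total Area
Total Volume = 183.3 m^3/ha * 179.0 ha
Total Volume = 32811 m^3

32811


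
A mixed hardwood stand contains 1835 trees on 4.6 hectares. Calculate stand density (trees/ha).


Formula: Stand Density = N_trees / Area_ha
Density = 1835 trees / 4.6 ha
Density = 399 trees/ha

399


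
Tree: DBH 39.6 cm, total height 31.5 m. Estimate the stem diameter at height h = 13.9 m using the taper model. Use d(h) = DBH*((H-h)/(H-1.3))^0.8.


Taper: d(h) = DBH * ((H - h) / (H - 1.3))^0.8
Numerator = H - h = 31.5 - 13.9 = 17.6 m
Denominator = H - 1.3 = 31.5 - 1.3 = 30.2 m
Ratio = 17.6 / 30.2 = 0.58278
d = 39.6 * 0.58278^0.8 = 25.7 cm

25.7


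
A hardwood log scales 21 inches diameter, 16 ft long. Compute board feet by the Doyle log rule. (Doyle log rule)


Doyle: BF = (D - 4)^2 * L / 16
Adjusted diameter = 21 - 4 = 17 in
(D-4)^2 = 17^2 = 289
BF = 289 * 16 / 16 = 289 BF

289


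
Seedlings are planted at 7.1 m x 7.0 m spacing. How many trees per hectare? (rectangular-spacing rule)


Formula: TPH = 10000 m^2/ha / (spacing_x * spacing_y)
Area per tree = 7.1 m * 7.0 m = 49.7 m^2
TPH = 10000 / 49.7 = 201 trees/ha

201


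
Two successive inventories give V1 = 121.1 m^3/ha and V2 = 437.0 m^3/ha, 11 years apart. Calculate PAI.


Formula: PAI = (V_T2 - V_T1) / (T2 - T1)
Volume increment = 437.0 - 121.1 = 315.9 m^3/ha
PAI = 315.9 / 11 = 28.72 m^3/ha/year

28.72


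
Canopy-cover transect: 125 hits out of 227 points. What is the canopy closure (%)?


Formula: Canopy closure = covered points / total points * 100
Closure = 125 / 227 * 100
Closure = 0.5507 * 100 = 55.1%

55.1


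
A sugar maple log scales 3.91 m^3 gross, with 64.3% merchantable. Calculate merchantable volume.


Formula: MV = V_total * (merchantable_pct / 100)
Merchantable fraction = 64.3% / 100 = 0.643
MV = 3.91 m^3 * 0.643 = 2.514 m^3

2.514


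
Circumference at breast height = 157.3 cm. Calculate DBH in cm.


Formula: DBH = C / pi
DBH = 157.3 / pi
pi = 3.14159...
DBH = 50.1 cm

50.1


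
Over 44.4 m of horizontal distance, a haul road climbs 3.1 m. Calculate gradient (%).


Formula: Gradient = rise / run * 100
Gradient = 3.1 / 44.4 * 100 = 7.0%

7.0


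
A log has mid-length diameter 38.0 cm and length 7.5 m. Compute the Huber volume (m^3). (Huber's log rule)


Huber: V = Am * L,  Am = pi*(Dm/200)^2
Am = pi*(38.0/200)^2 = 0.113411 m^2
V = 0.113411*7.5 = 0.8506 m^3

0.8506


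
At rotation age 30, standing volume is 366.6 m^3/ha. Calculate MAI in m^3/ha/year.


Formula: MAI = Total Volume / Stand Age
MAI = 366.6 m^3/ha / 30 years
MAI = 12.22 m^3/ha/year

12.22


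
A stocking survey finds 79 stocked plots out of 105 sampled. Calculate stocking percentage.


Formula: Stocking % = stocked plots / total plots * 100
Stocking = 79 / 105 * 100
Stocking = 0.7524 * 100 = 75.2%

75.2


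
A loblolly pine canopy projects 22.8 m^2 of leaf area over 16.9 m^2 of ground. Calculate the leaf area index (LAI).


Formula: LAI = total leaf area / ground area  (dimensionless)
LAI = 22.8 m^2 / 16.9 m^2
LAI = 1.35

1.35


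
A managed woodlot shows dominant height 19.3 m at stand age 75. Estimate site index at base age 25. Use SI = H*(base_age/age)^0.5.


Formula: SI = H_dom * (base_age / age)^0.5
Age ratio = 25 / 75 = 0.33333
sqrt(age_ratio) = 0.57735
SI = 19.3 * 0.57735 = 11.1 m

11.1


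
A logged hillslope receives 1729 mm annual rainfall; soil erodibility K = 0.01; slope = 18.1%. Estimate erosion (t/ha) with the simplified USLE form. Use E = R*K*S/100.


Formula: E = R * K * S / 100  (simplified USLE)
R * K = 1729 * 0.01 = 17.29
E = 17.29 * 18.1 / 100 = 3.13 t/ha

3.13


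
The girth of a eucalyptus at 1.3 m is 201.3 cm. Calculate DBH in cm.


Formula: DBH = C / pi
DBH = 201.3 / pi
pi = 3.14159...
DBH = 64.1 cm

64.1


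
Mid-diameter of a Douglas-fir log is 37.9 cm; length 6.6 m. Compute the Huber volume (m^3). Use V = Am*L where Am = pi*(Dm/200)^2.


Huber: V = Am * L,  Am = pi*(Dm/200)^2
Am = pi*(37.9/200)^2 = 0.112815 m^2
V = 0.112815*6.6 = 0.7446 m^3

0.7446


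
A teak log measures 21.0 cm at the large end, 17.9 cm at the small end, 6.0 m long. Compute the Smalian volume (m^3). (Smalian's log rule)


Smalian: V = (A1 + A2)/2 * L,  A = pi*(D/200)^2
A1 = pi*(21.0/200)^2 = 0.034636 m^2
A2 = pi*(17.9/200)^2 = 0.025165 m^2
V = (0.034636+0.025165)/2*6.0 = 0.1794 m^3

0.1794


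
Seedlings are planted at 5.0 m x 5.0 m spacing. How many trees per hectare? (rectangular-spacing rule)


Formula: TPH = 10000 m^2/ha / (spacing_x * spacing_y)
Area per tree = 5.0 m * 5.0 m = 25.0 m^2
TPH = 10000 / 25.0 = 400 trees/ha

400


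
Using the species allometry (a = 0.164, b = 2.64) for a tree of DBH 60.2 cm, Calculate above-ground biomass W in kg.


Formula: W = a * DBH^b  (allometric power law)
DBH^b = 60.2^2.64 = 49903.9287
W = 0.164 * 49903.9287 = 8184.2 kg

8184.2


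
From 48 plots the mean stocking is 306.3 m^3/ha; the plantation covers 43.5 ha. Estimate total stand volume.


Formula: Total Volume = Mean Volume per ha * Total Area
Total Volume = 306.3 m^3/ha * 43.5 ha
Total Volume = 13324 m^3

13324


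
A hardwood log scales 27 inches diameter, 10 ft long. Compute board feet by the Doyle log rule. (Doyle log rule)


Doyle: BF = (D - 4)^2 * L / 16
Adjusted diameter = 27 - 4 = 23 in
(D-4)^2 = 23^2 = 529
BF = 529 * 10 / 16 = 331 BF

331


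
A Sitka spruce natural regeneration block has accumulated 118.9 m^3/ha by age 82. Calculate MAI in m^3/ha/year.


Formula: MAI = Total Volume / Stand Age
MAI = 118.9 m^3/ha / 82 years
MAI = 1.45 m^3/ha/year

1.45
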